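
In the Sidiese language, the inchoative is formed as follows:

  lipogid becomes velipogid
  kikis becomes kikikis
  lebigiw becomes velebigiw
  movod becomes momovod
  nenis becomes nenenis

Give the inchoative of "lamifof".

velamifof

movod and lipogid both end in -d yet inflect differently (momovod, velipogid), so the final letter is not what conditions the rule; the number of vowels is.
"lamifof" has 3 vowels. The stems with 3 vowels (lebigiw → velebigiw, lipogid → velipogid) add the prefix ve-.
The other pattern: stems with 2 vowels repeat the first consonant+vowel as a prefix.
So lamifof → velamifof.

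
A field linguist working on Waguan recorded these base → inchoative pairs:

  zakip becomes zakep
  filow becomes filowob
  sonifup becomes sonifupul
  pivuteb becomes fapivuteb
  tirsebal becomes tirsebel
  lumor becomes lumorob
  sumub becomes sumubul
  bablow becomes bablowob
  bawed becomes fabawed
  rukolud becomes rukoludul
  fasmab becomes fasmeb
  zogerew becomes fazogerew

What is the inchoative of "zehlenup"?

zehlenupul

"zehlenup" has last vowel 'u'. The stems whose last vowel is 'u' (sonifup → sonifupul, sumub → sumubul, rukolud → rukoludul) add -ul.
So zehlenup → zehlenupul.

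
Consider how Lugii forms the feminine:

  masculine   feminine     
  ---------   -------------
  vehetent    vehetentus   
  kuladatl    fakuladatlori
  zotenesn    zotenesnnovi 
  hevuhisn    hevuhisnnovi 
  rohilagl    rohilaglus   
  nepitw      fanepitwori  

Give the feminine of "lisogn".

"lisogn" has second-to-last letter 'g'. The one such stem in the data (rohilagl → rohilaglus) adds -us, so the same rule applies.
The other patterns: stems whose second-to-last letter is 's' double the final consonant and add -ovi; stems whose second-to-last letter is 't' add fa- … -ori around the stem.
So lisogn → lisognus.

lisognus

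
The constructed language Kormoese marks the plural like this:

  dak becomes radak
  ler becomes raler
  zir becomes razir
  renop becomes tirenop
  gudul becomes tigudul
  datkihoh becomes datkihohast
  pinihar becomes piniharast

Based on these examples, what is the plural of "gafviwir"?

"gafviwir" has 3 vowels. The stems with 3 vowels (datkihoh → datkihohast, pinihar → piniharast) add -ast.
The other patterns: stems with 1 vowel add the prefix ra-; stems with 2 vowels add the prefix ti-.
So gafviwir → gafviwirast.

gafviwirast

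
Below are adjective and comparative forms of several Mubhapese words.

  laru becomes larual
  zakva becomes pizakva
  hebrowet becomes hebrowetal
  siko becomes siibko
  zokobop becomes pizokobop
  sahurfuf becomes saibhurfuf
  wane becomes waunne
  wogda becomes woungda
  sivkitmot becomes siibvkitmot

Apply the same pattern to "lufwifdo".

"lufwifdo" begins with l-. The one such stem in the data (laru → larual) adds -al, so the same rule applies.
The other patterns: stems beginning with w- insert -un- after the first vowel; stems beginning with s- insert -ib- after the first vowel; stems beginning with z- add the prefix pi-.
So lufwifdo → lufwifdoal.

lufwifdoal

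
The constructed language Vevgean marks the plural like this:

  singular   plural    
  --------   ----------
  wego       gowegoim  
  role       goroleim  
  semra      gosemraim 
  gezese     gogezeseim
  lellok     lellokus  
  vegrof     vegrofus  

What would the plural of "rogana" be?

goroganaim

wego and lellok both have last vowel 'o' yet inflect differently (gowegoim, lellokus), so the last vowel is not what conditions the rule; whether the stem ends in a vowel or a consonant is.
"rogana" ends in a vowel. The stems ending in a vowel (wego → gowegoim, role → goroleim, semra → gosemraim) add go- … -im around the stem.
So rogana → goroganaim.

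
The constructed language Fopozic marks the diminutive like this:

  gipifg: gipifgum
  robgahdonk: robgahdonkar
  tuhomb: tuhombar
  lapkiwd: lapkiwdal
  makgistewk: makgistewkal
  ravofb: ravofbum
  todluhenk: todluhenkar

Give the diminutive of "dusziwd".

dusziwdal

"dusziwd" has second-to-last letter 'w'. The stems whose second-to-last letter is 'w' (lapkiwd → lapkiwdal, makgistewk → makgistewkal) add -al.
The other patterns: stems whose second-to-last letter is 'f' add -um; stems whose second-to-last letter is 'm' or 'n' add -ar.
So dusziwd → dusziwdal.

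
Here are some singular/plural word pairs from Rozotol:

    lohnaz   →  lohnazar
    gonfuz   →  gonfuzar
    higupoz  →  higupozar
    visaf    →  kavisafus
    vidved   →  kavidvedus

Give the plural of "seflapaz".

seflapazar

lohnaz and visaf both have last vowel 'a' yet inflect differently (lohnazar, kavisafus), so the last vowel is not what conditions the rule; the final letter is.
"seflapaz" ends in -z. The stems ending in -z (lohnaz → lohnazar, gonfuz → gonfuzar, higupoz → higupozar) add -ar.
So seflapaz → seflapazar.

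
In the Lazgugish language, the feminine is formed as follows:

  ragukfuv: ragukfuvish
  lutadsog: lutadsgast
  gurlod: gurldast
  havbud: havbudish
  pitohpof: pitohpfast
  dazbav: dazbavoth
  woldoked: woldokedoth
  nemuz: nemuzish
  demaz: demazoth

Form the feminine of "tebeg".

tebegoth

"tebeg" has last vowel 'e'. The one such stem in the data (woldoked → woldokedoth) adds -oth, so the same rule applies.
The other patterns: stems whose last vowel is 'u' add -ish; stems whose last vowel is 'o' delete the last vowel and add -ast.
So tebeg → tebegoth.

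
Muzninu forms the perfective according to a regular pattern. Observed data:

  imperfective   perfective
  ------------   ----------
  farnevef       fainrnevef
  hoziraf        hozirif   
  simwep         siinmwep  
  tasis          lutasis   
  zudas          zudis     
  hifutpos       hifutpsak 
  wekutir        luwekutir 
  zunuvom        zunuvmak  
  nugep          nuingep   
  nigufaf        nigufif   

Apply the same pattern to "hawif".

farnevef and nigufaf both end in -f yet inflect differently (fainrnevef, nigufif), so the final letter is not what conditions the rule; the last vowel is.
"hawif" has last vowel 'i'. The stems whose last vowel is 'i' (wekutir → luwekutir, tasis → lutasis) add the prefix lu-.
The other patterns: stems whose last vowel is 'e' insert -in- after the first vowel; stems whose last vowel is 'a' change the last vowel to 'i'; stems whose last vowel is 'o' delete the last vowel and add -ak.
So hawif → luhawif.

luhawif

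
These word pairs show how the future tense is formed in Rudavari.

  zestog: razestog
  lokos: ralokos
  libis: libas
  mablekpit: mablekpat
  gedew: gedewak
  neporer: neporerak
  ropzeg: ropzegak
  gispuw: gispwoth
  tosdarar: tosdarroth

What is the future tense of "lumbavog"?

"lumbavog" has last vowel 'o'. The stems whose last vowel is 'o' (zestog → razestog, lokos → ralokos) add the prefix ra-.
The other patterns: stems whose last vowel is 'i' change the last vowel to 'a'; stems whose last vowel is 'e' add -ak; stems whose last vowel is 'a' or 'u' delete the last vowel and add -oth.
So lumbavog → ralumbavog.

ralumbavog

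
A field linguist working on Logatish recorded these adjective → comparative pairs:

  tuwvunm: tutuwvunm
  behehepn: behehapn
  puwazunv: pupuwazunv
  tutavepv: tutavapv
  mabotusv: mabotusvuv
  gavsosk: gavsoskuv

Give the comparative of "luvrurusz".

luvruruszuv

"luvrurusz" has second-to-last letter 's'. The stems whose second-to-last letter is 's' (mabotusv → mabotusvuv, gavsosk → gavsoskuv) add -uv.
So luvrurusz → luvruruszuv.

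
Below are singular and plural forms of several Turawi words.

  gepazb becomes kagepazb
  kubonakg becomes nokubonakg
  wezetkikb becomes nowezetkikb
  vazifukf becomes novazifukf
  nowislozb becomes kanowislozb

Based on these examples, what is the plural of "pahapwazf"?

wezetkikb and nowislozb both end in -b yet inflect differently (nowezetkikb, kanowislozb), so the final letter is not what conditions the rule; the second-to-last letter is.
"pahapwazf" has second-to-last letter 'z'. The stems whose second-to-last letter is 'z' (nowislozb → kanowislozb, gepazb → kagepazb) add the prefix ka-.
So pahapwazf → kapahapwazf.

kapahapwazf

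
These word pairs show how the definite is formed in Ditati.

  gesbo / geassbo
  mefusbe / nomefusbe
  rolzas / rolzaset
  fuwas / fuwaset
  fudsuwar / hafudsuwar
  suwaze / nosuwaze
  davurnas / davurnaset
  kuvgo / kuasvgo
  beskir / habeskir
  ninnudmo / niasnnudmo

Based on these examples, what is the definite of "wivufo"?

wiasvufo

"wivufo" ends in -o. The stems ending in -o (kuvgo → kuasvgo, ninnudmo → niasnnudmo, gesbo → geassbo) insert -as- after the first vowel.
The other patterns: stems ending in -r add the prefix ha-; stems ending in -s add -et; stems ending in -e add the prefix no-.
So wivufo → wiasvufo.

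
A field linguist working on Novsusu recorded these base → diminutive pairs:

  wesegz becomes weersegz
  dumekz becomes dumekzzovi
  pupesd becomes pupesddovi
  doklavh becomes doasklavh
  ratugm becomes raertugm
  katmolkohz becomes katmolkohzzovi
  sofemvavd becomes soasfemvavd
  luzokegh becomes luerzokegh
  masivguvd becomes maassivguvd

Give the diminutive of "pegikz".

pegikzzovi

doklavh and luzokegh both end in -h yet inflect differently (doasklavh, luerzokegh), so the final letter is not what conditions the rule; the second-to-last letter is.
"pegikz" has second-to-last letter 'k'. The one such stem in the data (dumekz → dumekzzovi) doubles the final consonant and adds -ovi (as do katmolkohz, pupesd), so the same rule applies.
The other patterns: stems whose second-to-last letter is 'v' insert -as- after the first vowel; stems whose second-to-last letter is 'g' insert -er- after the first vowel.
So pegikz → pegikzzovi.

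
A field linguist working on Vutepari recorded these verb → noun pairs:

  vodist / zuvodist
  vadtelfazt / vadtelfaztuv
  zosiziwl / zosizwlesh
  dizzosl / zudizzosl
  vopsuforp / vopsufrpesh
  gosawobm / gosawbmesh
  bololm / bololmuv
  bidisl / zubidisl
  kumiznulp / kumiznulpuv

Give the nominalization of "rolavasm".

zurolavasm

vodist and vadtelfazt both end in -t yet inflect differently (zuvodist, vadtelfaztuv), so the final letter is not what conditions the rule; the second-to-last letter is.
"rolavasm" has second-to-last letter 's'. The stems whose second-to-last letter is 's' (dizzosl → zudizzosl, bidisl → zubidisl, vodist → zuvodist) add the prefix zu-.
So rolavasm → zurolavasm.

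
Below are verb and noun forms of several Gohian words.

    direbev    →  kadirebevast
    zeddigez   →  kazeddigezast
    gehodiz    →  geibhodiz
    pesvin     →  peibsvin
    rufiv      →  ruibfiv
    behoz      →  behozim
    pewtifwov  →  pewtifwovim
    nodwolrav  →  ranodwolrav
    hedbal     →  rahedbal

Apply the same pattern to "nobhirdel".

kanobhirdelast

zeddigez and gehodiz both end in -z yet inflect differently (kazeddigezast, geibhodiz), so the final letter is not what conditions the rule; the last vowel is.
"nobhirdel" has last vowel 'e'. The stems whose last vowel is 'e' (direbev → kadirebevast, zeddigez → kazeddigezast) add ka- … -ast around the stem.
The other patterns: stems whose last vowel is 'i' insert -ib- after the first vowel; stems whose last vowel is 'o' add -im; stems whose last vowel is 'a' add the prefix ra-.
So nobhirdel → kanobhirdelast.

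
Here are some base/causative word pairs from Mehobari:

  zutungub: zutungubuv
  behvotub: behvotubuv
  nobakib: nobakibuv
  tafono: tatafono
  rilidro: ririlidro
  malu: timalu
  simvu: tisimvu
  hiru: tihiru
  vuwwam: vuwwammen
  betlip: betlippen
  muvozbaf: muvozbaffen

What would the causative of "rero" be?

zutungub and malu both have last vowel 'u' yet inflect differently (zutungubuv, timalu), so the last vowel is not what conditions the rule; the final letter is.
"rero" ends in -o. The stems ending in -o (tafono → tatafono, rilidro → ririlidro) repeat the first consonant+vowel as a prefix.
The other patterns: stems ending in -b add -uv; stems ending in -u add the prefix ti-; stems ending in -f, -m or -p double the final consonant and add -en.
So rero → rerero.

rerero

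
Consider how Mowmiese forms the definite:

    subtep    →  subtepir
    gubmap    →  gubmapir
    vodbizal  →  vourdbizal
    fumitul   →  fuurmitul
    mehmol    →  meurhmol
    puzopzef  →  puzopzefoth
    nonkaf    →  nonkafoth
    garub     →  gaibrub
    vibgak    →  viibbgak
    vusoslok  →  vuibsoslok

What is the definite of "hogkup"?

hogkupir

"hogkup" ends in -p. The stems ending in -p (subtep → subtepir, gubmap → gubmapir) add -ir.
So hogkup → hogkupir.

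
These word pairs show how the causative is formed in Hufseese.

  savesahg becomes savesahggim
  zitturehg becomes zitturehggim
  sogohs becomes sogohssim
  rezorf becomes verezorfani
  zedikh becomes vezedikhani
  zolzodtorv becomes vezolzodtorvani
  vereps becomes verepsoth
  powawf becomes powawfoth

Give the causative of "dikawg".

"dikawg" has second-to-last letter 'w'. The one such stem in the data (powawf → powawfoth) adds -oth, so the same rule applies.
The other patterns: stems whose second-to-last letter is 'h' double the final consonant and add -im; stems whose second-to-last letter is 'k' or 'r' add ve- … -ani around the stem.
So dikawg → dikawgoth.

dikawgoth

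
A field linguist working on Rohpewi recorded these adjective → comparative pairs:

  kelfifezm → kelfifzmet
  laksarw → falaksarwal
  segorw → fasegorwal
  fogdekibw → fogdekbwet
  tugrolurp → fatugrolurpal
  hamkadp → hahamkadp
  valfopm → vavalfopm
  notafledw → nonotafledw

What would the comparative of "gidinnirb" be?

tugrolurp and hamkadp both end in -p yet inflect differently (fatugrolurpal, hahamkadp), so the final letter is not what conditions the rule; the second-to-last letter is.
"gidinnirb" has second-to-last letter 'r'. The stems whose second-to-last letter is 'r' (tugrolurp → fatugrolurpal, laksarw → falaksarwal, segorw → fasegorwal) add fa- … -al around the stem.
So gidinnirb → fagidinnirbal.

fagidinnirbal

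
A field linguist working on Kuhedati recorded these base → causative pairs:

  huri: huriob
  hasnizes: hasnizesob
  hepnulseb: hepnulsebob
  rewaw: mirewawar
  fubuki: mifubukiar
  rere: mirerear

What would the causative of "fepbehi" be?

huri and fubuki both end in -i yet inflect differently (huriob, mifubukiar), so the final letter is not what conditions the rule; the first letter is.
"fepbehi" begins with f-. The one such stem in the data (fubuki → mifubukiar) adds mi- … -ar around the stem, so the same rule applies.
The other pattern: stems beginning with h- add -ob.
So fepbehi → mifepbehiar.

mifepbehiar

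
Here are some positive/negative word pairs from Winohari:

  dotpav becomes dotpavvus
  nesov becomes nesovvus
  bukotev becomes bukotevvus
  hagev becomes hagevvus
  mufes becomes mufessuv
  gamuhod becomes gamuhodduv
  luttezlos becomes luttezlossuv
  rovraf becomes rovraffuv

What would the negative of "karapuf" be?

bukotev and mufes both have last vowel 'e' yet inflect differently (bukotevvus, mufessuv), so the last vowel is not what conditions the rule; the final letter is.
"karapuf" ends in -f. The one such stem in the data (rovraf → rovraffuv) doubles the final consonant and adds -uv (as do mufes, gamuhod), so the same rule applies.
The other pattern: stems ending in -v double the final consonant and add -us.
So karapuf → karapuffuv.

karapuffuv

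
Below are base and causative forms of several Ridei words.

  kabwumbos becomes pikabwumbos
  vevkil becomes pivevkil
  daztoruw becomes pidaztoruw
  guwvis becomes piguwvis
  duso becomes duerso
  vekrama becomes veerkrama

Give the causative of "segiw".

pisegiw

kabwumbos and duso both have last vowel 'o' yet inflect differently (pikabwumbos, duerso), so the last vowel is not what conditions the rule; whether the stem ends in a vowel or a consonant is.
"segiw" ends in a consonant. The stems ending in a consonant (kabwumbos → pikabwumbos, vevkil → pivevkil, daztoruw → pidaztoruw) add the prefix pi-.
So segiw → pisegiw.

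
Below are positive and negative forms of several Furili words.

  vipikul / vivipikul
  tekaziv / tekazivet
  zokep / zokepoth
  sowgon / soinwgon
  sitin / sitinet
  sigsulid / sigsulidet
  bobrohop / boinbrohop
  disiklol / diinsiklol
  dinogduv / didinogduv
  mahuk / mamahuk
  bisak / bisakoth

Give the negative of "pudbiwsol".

puindbiwsol

tekaziv and dinogduv both end in -v yet inflect differently (tekazivet, didinogduv), so the final letter is not what conditions the rule; the last vowel is.
"pudbiwsol" has last vowel 'o'. The stems whose last vowel is 'o' (bobrohop → boinbrohop, disiklol → diinsiklol, sowgon → soinwgon) insert -in- after the first vowel.
The other patterns: stems whose last vowel is 'i' add -et; stems whose last vowel is 'u' repeat the first consonant+vowel as a prefix; stems whose last vowel is 'a' or 'e' add -oth.
So pudbiwsol → puindbiwsol.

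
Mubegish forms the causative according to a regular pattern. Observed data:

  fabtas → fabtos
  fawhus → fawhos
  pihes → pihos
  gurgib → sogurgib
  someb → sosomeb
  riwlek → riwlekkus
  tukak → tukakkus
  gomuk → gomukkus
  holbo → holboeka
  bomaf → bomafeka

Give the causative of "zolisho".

zolishoeka

pihes and someb both have last vowel 'e' yet inflect differently (pihos, sosomeb), so the last vowel is not what conditions the rule; the final letter is.
"zolisho" ends in -o. The one such stem in the data (holbo → holboeka) adds -eka, so the same rule applies.
So zolisho → zolishoeka.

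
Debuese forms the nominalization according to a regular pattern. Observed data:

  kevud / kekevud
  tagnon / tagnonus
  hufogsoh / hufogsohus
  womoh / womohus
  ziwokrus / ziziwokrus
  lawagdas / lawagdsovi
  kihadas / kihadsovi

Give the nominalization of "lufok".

lufokus

lawagdas and ziwokrus both end in -s yet inflect differently (lawagdsovi, ziziwokrus), so the final letter is not what conditions the rule; the last vowel is.
"lufok" has last vowel 'o'. The stems whose last vowel is 'o' (hufogsoh → hufogsohus, womoh → womohus, tagnon → tagnonus) add -us.
The other patterns: stems whose last vowel is 'a' delete the last vowel and add -ovi; stems whose last vowel is 'u' repeat the first consonant+vowel as a prefix.
So lufok → lufokus.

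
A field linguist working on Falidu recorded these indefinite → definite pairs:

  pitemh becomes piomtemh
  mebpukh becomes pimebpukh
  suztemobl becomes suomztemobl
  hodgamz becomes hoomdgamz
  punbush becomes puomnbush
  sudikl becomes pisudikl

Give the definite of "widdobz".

wiomddobz

mebpukh and punbush both end in -h yet inflect differently (pimebpukh, puomnbush), so the final letter is not what conditions the rule; the second-to-last letter is.
"widdobz" has second-to-last letter 'b'. The one such stem in the data (suztemobl → suomztemobl) inserts -om- after the first vowel (as do punbush, hodgamz), so the same rule applies.
So widdobz → wiomddobz.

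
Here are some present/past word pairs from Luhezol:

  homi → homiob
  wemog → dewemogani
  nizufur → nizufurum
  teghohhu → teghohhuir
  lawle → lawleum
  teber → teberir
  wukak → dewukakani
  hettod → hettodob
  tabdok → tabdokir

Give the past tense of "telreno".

telrenoir

"telreno" begins with t-. The stems beginning with t- (teghohhu → teghohhuir, tabdok → tabdokir, teber → teberir) add -ir.
The other patterns: stems beginning with w- add de- … -ani around the stem; stems beginning with h- add -ob; stems beginning with l- or n- add -um.
So telreno → telrenoir.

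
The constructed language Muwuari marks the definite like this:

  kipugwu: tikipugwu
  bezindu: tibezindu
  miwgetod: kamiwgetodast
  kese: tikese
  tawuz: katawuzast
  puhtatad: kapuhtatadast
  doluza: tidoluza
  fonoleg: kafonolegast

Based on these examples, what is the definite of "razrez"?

karazrezast

fonoleg and kese both have last vowel 'e' yet inflect differently (kafonolegast, tikese), so the last vowel is not what conditions the rule; whether the stem ends in a vowel or a consonant is.
"razrez" ends in a consonant. The stems ending in a consonant (puhtatad → kapuhtatadast, tawuz → katawuzast, miwgetod → kamiwgetodast) add ka- … -ast around the stem.
So razrez → karazrezast.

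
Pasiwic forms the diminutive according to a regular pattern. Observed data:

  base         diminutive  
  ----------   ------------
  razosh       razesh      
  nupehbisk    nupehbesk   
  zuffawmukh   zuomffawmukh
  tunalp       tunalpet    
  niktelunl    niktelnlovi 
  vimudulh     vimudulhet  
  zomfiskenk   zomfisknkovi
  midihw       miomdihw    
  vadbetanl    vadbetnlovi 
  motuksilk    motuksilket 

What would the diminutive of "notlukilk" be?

zuffawmukh and vimudulh both end in -h yet inflect differently (zuomffawmukh, vimudulhet), so the final letter is not what conditions the rule; the second-to-last letter is.
"notlukilk" has second-to-last letter 'l'. The stems whose second-to-last letter is 'l' (vimudulh → vimudulhet, tunalp → tunalpet, motuksilk → motuksilket) add -et.
The other patterns: stems whose second-to-last letter is 'h' or 'k' insert -om- after the first vowel; stems whose second-to-last letter is 'n' delete the last vowel and add -ovi; stems whose second-to-last letter is 's' change the last vowel to 'e'.
So notlukilk → notlukilket.

notlukilket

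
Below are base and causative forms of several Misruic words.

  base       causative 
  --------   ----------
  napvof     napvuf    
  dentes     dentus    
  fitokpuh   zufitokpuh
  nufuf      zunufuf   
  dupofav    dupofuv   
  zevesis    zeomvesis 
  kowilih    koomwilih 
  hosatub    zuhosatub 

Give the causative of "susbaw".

susbuw

kowilih and fitokpuh both end in -h yet inflect differently (koomwilih, zufitokpuh), so the final letter is not what conditions the rule; the last vowel is.
"susbaw" has last vowel 'a'. The one such stem in the data (dupofav → dupofuv) changes the last vowel to 'u' (as do dentes, napvof), so the same rule applies.
The other patterns: stems whose last vowel is 'i' insert -om- after the first vowel; stems whose last vowel is 'u' add the prefix zu-.
So susbaw → susbuw.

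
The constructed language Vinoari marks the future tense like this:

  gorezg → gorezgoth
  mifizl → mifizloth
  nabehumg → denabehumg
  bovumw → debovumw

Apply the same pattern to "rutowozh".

gorezg and nabehumg both end in -g yet inflect differently (gorezgoth, denabehumg), so the final letter is not what conditions the rule; the second-to-last letter is.
"rutowozh" has second-to-last letter 'z'. The stems whose second-to-last letter is 'z' (gorezg → gorezgoth, mifizl → mifizloth) add -oth.
So rutowozh → rutowozhoth.

rutowozhoth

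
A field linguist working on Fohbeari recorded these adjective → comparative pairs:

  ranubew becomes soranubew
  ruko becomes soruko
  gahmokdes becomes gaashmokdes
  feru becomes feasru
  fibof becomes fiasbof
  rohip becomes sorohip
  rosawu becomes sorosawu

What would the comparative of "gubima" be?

"gubima" begins with g-. The one such stem in the data (gahmokdes → gaashmokdes) inserts -as- after the first vowel (as do feru, fibof), so the same rule applies.
So gubima → guasbima.

guasbima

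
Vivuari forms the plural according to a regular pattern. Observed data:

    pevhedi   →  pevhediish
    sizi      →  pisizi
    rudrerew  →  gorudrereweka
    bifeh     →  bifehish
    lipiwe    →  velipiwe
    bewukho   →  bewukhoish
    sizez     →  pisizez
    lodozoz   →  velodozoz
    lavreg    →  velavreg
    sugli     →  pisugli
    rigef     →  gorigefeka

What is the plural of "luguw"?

veluguw

"luguw" begins with l-. The stems beginning with l- (lipiwe → velipiwe, lodozoz → velodozoz, lavreg → velavreg) add the prefix ve-.
The other patterns: stems beginning with b- or p- add -ish; stems beginning with s- add the prefix pi-; stems beginning with r- add go- … -eka around the stem.
So luguw → veluguw.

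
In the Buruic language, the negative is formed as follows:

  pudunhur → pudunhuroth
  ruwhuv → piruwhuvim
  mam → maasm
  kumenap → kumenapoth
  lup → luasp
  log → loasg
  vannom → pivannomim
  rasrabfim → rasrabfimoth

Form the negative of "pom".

"pom" has 1 vowel. The stems with 1 vowel (mam → maasm, lup → luasp, log → loasg) insert -as- after the first vowel.
So pom → poasm.

poasm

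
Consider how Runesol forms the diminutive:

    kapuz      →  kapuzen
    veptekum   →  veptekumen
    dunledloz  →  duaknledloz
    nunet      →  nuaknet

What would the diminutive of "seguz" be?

kapuz and dunledloz both end in -z yet inflect differently (kapuzen, duaknledloz), so the final letter is not what conditions the rule; the last vowel is.
"seguz" has last vowel 'u'. The stems whose last vowel is 'u' (kapuz → kapuzen, veptekum → veptekumen) add -en.
So seguz → seguzen.

seguzen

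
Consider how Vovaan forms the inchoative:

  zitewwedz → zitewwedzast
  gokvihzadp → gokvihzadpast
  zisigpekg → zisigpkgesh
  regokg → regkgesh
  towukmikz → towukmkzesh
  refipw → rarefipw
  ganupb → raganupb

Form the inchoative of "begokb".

begkbesh

"begokb" has second-to-last letter 'k'. The stems whose second-to-last letter is 'k' (zisigpekg → zisigpkgesh, regokg → regkgesh, towukmikz → towukmkzesh) delete the last vowel and add -esh.
The other patterns: stems whose second-to-last letter is 'd' add -ast; stems whose second-to-last letter is 'p' add the prefix ra-.
So begokb → begkbesh.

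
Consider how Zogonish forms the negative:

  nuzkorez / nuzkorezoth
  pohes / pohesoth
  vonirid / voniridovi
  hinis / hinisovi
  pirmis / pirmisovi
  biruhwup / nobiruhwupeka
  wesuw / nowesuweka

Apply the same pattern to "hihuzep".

hihuzepoth

pohes and hinis both end in -s yet inflect differently (pohesoth, hinisovi), so the final letter is not what conditions the rule; the last vowel is.
"hihuzep" has last vowel 'e'. The stems whose last vowel is 'e' (nuzkorez → nuzkorezoth, pohes → pohesoth) add -oth.
So hihuzep → hihuzepoth.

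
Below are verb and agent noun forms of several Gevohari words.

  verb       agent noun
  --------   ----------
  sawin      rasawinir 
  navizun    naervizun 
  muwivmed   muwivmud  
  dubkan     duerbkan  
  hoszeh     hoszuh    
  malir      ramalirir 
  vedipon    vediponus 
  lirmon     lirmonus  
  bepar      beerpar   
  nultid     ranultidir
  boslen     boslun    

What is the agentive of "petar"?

peertar

navizun and vedipon both end in -n yet inflect differently (naervizun, vediponus), so the final letter is not what conditions the rule; the last vowel is.
"petar" has last vowel 'a'. The stems whose last vowel is 'a' (bepar → beerpar, dubkan → duerbkan) insert -er- after the first vowel.
The other patterns: stems whose last vowel is 'o' add -us; stems whose last vowel is 'e' change the last vowel to 'u'; stems whose last vowel is 'i' add ra- … -ir around the stem.
So petar → peertar.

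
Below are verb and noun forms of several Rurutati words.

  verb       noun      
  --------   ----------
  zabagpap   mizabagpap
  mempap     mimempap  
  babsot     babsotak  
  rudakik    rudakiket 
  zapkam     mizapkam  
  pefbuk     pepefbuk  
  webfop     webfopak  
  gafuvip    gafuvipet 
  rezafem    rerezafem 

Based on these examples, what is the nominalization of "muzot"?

pefbuk and rudakik both end in -k yet inflect differently (pepefbuk, rudakiket), so the final letter is not what conditions the rule; the last vowel is.
"muzot" has last vowel 'o'. The stems whose last vowel is 'o' (webfop → webfopak, babsot → babsotak) add -ak.
The other patterns: stems whose last vowel is 'e' or 'u' repeat the first consonant+vowel as a prefix; stems whose last vowel is 'i' add -et; stems whose last vowel is 'a' add the prefix mi-.
So muzot → muzotak.

muzotak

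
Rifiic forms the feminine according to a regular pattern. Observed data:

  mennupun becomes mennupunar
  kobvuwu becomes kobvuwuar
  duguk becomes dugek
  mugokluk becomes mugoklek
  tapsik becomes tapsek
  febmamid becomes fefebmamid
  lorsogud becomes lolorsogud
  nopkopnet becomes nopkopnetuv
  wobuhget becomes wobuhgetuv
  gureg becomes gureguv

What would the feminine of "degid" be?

dedegid

mennupun and duguk both have last vowel 'u' yet inflect differently (mennupunar, dugek), so the last vowel is not what conditions the rule; the final letter is.
"degid" ends in -d. The stems ending in -d (febmamid → fefebmamid, lorsogud → lolorsogud) repeat the first consonant+vowel as a prefix.
The other patterns: stems ending in -n or -u add -ar; stems ending in -k change the last vowel to 'e'; stems ending in -g or -t add -uv.
So degid → dedegid.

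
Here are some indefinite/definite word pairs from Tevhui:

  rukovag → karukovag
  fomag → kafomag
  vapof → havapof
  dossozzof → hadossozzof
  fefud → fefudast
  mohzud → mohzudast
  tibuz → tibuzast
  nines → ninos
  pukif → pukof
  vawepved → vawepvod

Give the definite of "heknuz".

vapof and pukif both end in -f yet inflect differently (havapof, pukof), so the final letter is not what conditions the rule; the last vowel is.
"heknuz" has last vowel 'u'. The stems whose last vowel is 'u' (fefud → fefudast, mohzud → mohzudast, tibuz → tibuzast) add -ast.
So heknuz → heknuzast.

heknuzast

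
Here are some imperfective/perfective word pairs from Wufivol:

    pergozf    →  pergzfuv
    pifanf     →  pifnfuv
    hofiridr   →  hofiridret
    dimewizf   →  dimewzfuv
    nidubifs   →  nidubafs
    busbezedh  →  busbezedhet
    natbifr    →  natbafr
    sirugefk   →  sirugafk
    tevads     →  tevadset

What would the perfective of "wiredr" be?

"wiredr" has second-to-last letter 'd'. The stems whose second-to-last letter is 'd' (hofiridr → hofiridret, tevads → tevadset, busbezedh → busbezedhet) add -et.
So wiredr → wiredret.

wiredret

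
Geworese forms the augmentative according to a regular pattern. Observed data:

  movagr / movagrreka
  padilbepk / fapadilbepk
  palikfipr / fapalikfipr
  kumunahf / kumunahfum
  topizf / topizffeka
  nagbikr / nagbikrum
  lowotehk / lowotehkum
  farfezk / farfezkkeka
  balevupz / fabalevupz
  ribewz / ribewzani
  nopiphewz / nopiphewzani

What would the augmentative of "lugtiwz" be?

lugtiwzani

"lugtiwz" has second-to-last letter 'w'. The stems whose second-to-last letter is 'w' (ribewz → ribewzani, nopiphewz → nopiphewzani) add -ani.
The other patterns: stems whose second-to-last letter is 'g' or 'z' double the final consonant and add -eka; stems whose second-to-last letter is 'p' add the prefix fa-; stems whose second-to-last letter is 'h' or 'k' add -um.
So lugtiwz → lugtiwzani.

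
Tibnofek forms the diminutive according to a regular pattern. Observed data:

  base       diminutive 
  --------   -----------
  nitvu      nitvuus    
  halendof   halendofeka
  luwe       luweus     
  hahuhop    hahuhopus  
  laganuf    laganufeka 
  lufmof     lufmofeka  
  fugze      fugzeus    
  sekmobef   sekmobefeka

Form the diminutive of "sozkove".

laganuf and nitvu both have last vowel 'u' yet inflect differently (laganufeka, nitvuus), so the last vowel is not what conditions the rule; the final letter is.
"sozkove" ends in -e. The stems ending in -e (fugze → fugzeus, luwe → luweus) add -us.
So sozkove → sozkoveus.

sozkoveus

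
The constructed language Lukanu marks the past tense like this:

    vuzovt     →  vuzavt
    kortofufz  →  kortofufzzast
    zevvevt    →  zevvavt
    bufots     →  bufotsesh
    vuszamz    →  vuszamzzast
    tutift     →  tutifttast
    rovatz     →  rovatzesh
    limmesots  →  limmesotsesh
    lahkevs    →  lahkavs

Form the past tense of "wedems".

wedemssast

bufots and lahkevs both end in -s yet inflect differently (bufotsesh, lahkavs), so the final letter is not what conditions the rule; the second-to-last letter is.
"wedems" has second-to-last letter 'm'. The one such stem in the data (vuszamz → vuszamzzast) doubles the final consonant and adds -ast (as do kortofufz, tutift), so the same rule applies.
The other patterns: stems whose second-to-last letter is 't' add -esh; stems whose second-to-last letter is 'v' change the last vowel to 'a'.
So wedems → wedemssast.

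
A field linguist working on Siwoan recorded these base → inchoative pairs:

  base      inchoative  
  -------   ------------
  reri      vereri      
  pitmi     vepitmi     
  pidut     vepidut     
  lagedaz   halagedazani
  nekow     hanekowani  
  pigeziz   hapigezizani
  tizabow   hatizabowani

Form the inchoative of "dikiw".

reri and pigeziz both have last vowel 'i' yet inflect differently (vereri, hapigezizani), so the last vowel is not what conditions the rule; the final letter is.
"dikiw" ends in -w. The stems ending in -w (nekow → hanekowani, tizabow → hatizabowani) add ha- … -ani around the stem.
The other pattern: stems ending in -i or -t add the prefix ve-.
So dikiw → hadikiwani.

hadikiwani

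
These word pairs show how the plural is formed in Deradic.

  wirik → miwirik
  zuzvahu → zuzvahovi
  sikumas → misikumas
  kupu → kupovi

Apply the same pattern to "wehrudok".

miwehrudok

wirik and kupu both have 2 vowels yet inflect differently (miwirik, kupovi), so the number of vowels is not what conditions the rule; whether the stem ends in a vowel or a consonant is.
"wehrudok" ends in a consonant. The stems ending in a consonant (wirik → miwirik, sikumas → misikumas) add the prefix mi-.
The other pattern: stems ending in a vowel drop the final letter and add -ovi.
So wehrudok → miwehrudok.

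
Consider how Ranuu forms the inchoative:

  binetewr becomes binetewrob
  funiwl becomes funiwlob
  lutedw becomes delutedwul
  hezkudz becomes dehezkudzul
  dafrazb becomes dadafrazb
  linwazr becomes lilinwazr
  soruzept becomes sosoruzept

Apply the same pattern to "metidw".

"metidw" has second-to-last letter 'd'. The stems whose second-to-last letter is 'd' (lutedw → delutedwul, hezkudz → dehezkudzul) add de- … -ul around the stem.
So metidw → demetidwul.

demetidwul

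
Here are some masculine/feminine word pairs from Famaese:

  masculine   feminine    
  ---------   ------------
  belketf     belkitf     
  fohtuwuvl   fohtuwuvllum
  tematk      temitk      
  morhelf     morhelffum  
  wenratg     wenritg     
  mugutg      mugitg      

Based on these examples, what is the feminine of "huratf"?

belketf and morhelf both end in -f yet inflect differently (belkitf, morhelffum), so the final letter is not what conditions the rule; the second-to-last letter is.
"huratf" has second-to-last letter 't'. The stems whose second-to-last letter is 't' (mugutg → mugitg, wenratg → wenritg, belketf → belkitf) change the last vowel to 'i'.
The other pattern: stems whose second-to-last letter is 'l' or 'v' double the final consonant and add -um.
So huratf → huritf.

huritf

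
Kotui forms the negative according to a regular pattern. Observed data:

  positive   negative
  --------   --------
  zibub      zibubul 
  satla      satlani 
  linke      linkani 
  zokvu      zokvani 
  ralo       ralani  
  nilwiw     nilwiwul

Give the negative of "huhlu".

huhlani

zibub and zokvu both have last vowel 'u' yet inflect differently (zibubul, zokvani), so the last vowel is not what conditions the rule; whether the stem ends in a vowel or a consonant is.
"huhlu" ends in a vowel. The stems ending in a vowel (satla → satlani, ralo → ralani, linke → linkani) drop the final letter and add -ani.
The other pattern: stems ending in a consonant add -ul.
So huhlu → huhlani.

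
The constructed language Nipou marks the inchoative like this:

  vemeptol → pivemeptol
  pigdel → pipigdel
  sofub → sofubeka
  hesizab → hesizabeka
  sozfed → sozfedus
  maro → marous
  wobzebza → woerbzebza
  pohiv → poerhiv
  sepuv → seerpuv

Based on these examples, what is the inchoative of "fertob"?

fertobeka

pigdel and sozfed both have last vowel 'e' yet inflect differently (pipigdel, sozfedus), so the last vowel is not what conditions the rule; the final letter is.
"fertob" ends in -b. The stems ending in -b (sofub → sofubeka, hesizab → hesizabeka) add -eka.
The other patterns: stems ending in -l add the prefix pi-; stems ending in -d or -o add -us; stems ending in -a or -v insert -er- after the first vowel.
So fertob → fertobeka.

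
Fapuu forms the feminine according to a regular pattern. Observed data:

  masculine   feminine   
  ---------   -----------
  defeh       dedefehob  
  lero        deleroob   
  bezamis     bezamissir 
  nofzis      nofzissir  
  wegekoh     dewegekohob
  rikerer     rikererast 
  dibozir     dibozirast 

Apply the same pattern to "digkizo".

dedigkizoob

bezamis and dibozir both have last vowel 'i' yet inflect differently (bezamissir, dibozirast), so the last vowel is not what conditions the rule; the final letter is.
"digkizo" ends in -o. The one such stem in the data (lero → deleroob) adds de- … -ob around the stem, so the same rule applies.
The other patterns: stems ending in -s double the final consonant and add -ir; stems ending in -r add -ast.
So digkizo → dedigkizoob.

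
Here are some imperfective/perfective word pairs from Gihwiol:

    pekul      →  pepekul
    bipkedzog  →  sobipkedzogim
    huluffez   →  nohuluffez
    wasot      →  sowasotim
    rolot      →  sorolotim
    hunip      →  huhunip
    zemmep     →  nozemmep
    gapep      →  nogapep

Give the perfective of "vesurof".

sovesurofim

zemmep and hunip both end in -p yet inflect differently (nozemmep, huhunip), so the final letter is not what conditions the rule; the last vowel is.
"vesurof" has last vowel 'o'. The stems whose last vowel is 'o' (wasot → sowasotim, bipkedzog → sobipkedzogim, rolot → sorolotim) add so- … -im around the stem.
The other patterns: stems whose last vowel is 'e' add the prefix no-; stems whose last vowel is 'i' or 'u' repeat the first consonant+vowel as a prefix.
So vesurof → sovesurofim.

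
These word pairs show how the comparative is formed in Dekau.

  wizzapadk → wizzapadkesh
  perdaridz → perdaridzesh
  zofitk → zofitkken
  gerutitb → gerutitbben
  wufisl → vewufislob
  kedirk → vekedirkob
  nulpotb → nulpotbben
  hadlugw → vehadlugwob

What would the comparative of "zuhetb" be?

zuhetbben

"zuhetb" has second-to-last letter 't'. The stems whose second-to-last letter is 't' (zofitk → zofitkken, nulpotb → nulpotbben, gerutitb → gerutitbben) double the final consonant and add -en.
So zuhetb → zuhetbben.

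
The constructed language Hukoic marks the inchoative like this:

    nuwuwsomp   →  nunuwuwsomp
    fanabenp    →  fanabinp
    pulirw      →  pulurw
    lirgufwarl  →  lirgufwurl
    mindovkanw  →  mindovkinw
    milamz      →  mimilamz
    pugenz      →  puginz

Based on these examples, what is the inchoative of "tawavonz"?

tawavinz

"tawavonz" has second-to-last letter 'n'. The stems whose second-to-last letter is 'n' (mindovkanw → mindovkinw, pugenz → puginz, fanabenp → fanabinp) change the last vowel to 'i'.
The other patterns: stems whose second-to-last letter is 'm' repeat the first consonant+vowel as a prefix; stems whose second-to-last letter is 'r' change the last vowel to 'u'.
So tawavonz → tawavinz.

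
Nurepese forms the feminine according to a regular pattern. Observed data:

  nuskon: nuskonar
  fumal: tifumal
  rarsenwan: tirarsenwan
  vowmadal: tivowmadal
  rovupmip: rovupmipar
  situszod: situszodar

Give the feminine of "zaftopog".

zaftopogar

rarsenwan and nuskon both end in -n yet inflect differently (tirarsenwan, nuskonar), so the final letter is not what conditions the rule; the last vowel is.
"zaftopog" has last vowel 'o'. The stems whose last vowel is 'o' (nuskon → nuskonar, situszod → situszodar) add -ar.
So zaftopog → zaftopogar.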